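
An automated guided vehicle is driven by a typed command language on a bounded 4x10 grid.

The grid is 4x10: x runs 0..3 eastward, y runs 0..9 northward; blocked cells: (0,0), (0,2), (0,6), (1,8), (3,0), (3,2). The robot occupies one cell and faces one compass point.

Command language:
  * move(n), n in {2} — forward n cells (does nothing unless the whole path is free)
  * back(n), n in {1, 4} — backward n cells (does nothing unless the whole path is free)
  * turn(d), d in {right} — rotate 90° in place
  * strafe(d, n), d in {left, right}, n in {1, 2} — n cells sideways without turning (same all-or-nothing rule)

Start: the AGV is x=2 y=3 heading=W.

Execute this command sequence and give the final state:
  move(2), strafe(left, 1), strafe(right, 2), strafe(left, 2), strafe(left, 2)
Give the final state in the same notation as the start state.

t0: x=2 y=3 heading=W
t=1 move(2) ⇒ x=0 y=3 heading=W
t=2 strafe(left, 1) ⇒ x=0 y=3 heading=W
t=3 strafe(right, 2) ⇒ x=0 y=5 heading=W
t=4 strafe(left, 2) ⇒ x=0 y=3 heading=W
t=5 strafe(left, 2) ⇒ x=0 y=3 heading=W

x=0 y=3 heading=W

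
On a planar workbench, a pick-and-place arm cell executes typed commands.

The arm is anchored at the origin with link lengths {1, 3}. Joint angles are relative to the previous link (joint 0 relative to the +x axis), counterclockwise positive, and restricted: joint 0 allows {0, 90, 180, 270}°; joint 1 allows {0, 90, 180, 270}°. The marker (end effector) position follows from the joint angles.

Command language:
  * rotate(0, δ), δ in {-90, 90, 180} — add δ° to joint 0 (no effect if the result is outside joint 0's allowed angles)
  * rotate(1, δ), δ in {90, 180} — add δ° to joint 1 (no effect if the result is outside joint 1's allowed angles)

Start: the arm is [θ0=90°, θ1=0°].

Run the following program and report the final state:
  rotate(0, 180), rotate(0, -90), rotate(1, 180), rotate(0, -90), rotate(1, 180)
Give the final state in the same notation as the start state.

start: [θ0=90°, θ1=0°]
1. rotate(0, 180) → [θ0=270°, θ1=0°]
2. rotate(0, -90) → [θ0=180°, θ1=0°]
3. rotate(1, 180) → [θ0=180°, θ1=180°]
4. rotate(0, -90) → [θ0=90°, θ1=180°]
5. rotate(1, 180) → [θ0=90°, θ1=0°]

[θ0=90°, θ1=0°]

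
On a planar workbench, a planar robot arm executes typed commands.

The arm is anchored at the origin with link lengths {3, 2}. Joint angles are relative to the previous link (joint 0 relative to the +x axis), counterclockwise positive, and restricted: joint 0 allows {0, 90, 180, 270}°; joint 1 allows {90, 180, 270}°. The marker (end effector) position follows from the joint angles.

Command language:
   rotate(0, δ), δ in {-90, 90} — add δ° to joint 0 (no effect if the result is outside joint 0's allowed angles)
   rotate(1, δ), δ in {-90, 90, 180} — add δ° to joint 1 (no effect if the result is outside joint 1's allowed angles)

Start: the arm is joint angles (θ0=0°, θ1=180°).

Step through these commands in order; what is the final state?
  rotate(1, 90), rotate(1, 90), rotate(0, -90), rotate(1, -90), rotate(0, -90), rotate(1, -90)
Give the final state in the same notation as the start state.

joint angles (θ0=180°, θ1=90°)

initial: joint angles (θ0=0°, θ1=180°)
1. rotate(1, 90) → joint angles (θ0=0°, θ1=270°)
2. rotate(1, 90) → joint angles (θ0=0°, θ1=270°)
3. rotate(0, -90) → joint angles (θ0=270°, θ1=270°)
4. rotate(1, -90) → joint angles (θ0=270°, θ1=180°)
5. rotate(0, -90) → joint angles (θ0=180°, θ1=180°)
6. rotate(1, -90) → joint angles (θ0=180°, θ1=90°)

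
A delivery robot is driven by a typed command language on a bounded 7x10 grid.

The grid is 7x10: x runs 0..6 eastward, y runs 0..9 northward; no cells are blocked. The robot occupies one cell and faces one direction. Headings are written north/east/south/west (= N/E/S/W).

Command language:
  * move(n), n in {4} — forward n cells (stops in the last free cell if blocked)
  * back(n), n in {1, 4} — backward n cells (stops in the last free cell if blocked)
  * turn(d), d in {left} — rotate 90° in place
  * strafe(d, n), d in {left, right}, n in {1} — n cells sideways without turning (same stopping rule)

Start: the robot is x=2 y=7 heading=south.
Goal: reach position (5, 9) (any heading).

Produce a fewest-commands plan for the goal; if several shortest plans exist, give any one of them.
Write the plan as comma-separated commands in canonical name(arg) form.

back(4), strafe(right, 1), turn(left), move(4)

begin: x=2 y=7 heading=south
1. back(4) → x=2 y=9 heading=south
2. strafe(right, 1) → x=1 y=9 heading=south
3. turn(left) → x=1 y=9 heading=east
4. move(4) → x=5 y=9 heading=east
no 3-step plan works, so 4 is optimal.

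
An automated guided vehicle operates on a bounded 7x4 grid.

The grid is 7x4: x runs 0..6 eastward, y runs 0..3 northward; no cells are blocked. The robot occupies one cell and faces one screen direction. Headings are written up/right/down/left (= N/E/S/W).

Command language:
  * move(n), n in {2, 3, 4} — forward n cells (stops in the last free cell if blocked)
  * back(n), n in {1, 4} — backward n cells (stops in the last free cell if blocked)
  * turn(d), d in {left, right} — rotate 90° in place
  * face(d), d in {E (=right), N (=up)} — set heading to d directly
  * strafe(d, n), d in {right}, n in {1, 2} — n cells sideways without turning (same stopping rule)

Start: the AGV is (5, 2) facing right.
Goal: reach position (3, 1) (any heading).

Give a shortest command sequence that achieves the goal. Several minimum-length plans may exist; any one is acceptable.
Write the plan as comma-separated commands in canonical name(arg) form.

from: (5, 2) facing right
t=1 back(4) ⇒ (1, 2) facing right
t=2 move(2) ⇒ (3, 2) facing right
t=3 strafe(right, 1) ⇒ (3, 1) facing right
shorter routes all fall short; 3 is best.

back(4), move(2), strafe(right, 1)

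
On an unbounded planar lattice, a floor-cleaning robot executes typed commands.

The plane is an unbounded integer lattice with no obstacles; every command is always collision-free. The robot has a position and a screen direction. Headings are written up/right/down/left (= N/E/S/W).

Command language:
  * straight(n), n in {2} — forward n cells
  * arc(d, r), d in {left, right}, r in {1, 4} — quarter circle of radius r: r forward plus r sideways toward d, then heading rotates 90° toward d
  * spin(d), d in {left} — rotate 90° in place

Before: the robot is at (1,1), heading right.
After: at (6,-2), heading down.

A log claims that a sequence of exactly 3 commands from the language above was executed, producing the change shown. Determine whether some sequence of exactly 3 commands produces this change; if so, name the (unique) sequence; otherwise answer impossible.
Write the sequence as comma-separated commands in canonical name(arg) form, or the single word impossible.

spin(left), arc(right, 1), arc(right, 4)

key: running arc(right, 4) before spin(left) would end elsewhere — order is forced
start: at (1,1), heading right
[1] after spin(left): at (1,1), heading up
[2] after arc(right, 1): at (2,2), heading right
[3] after arc(right, 4): at (6,-2), heading down
all 216 alternatives checked — unique.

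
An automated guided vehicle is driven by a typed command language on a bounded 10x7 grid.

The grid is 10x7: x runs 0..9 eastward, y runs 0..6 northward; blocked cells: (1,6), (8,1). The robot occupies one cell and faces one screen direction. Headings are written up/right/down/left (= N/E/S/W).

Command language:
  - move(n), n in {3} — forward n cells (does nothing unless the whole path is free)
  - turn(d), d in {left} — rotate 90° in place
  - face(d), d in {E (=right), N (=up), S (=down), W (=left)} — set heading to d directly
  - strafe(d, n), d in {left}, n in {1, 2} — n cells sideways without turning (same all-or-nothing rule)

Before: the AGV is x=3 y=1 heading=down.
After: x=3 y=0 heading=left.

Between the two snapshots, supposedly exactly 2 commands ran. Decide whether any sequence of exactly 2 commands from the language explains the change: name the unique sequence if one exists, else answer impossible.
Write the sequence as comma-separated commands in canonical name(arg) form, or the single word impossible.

face(W), strafe(left, 1)

key: cell and facing (now W) both changed — the 2 commands mix motion and turning
begin: x=3 y=1 heading=down
[1] after face(W): x=3 y=1 heading=left
[2] after strafe(left, 1): x=3 y=0 heading=left
all 64 alternatives checked — unique.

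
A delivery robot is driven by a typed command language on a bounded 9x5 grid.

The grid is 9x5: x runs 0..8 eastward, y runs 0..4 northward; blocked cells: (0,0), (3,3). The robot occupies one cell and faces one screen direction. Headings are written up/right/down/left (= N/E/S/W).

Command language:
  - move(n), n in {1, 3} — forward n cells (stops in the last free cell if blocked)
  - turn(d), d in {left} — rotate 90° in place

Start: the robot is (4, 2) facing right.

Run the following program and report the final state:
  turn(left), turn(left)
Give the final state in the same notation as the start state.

t0: (4, 2) facing right
1. turn(left) → (4, 2) facing up
2. turn(left) → (4, 2) facing left

(4, 2) facing left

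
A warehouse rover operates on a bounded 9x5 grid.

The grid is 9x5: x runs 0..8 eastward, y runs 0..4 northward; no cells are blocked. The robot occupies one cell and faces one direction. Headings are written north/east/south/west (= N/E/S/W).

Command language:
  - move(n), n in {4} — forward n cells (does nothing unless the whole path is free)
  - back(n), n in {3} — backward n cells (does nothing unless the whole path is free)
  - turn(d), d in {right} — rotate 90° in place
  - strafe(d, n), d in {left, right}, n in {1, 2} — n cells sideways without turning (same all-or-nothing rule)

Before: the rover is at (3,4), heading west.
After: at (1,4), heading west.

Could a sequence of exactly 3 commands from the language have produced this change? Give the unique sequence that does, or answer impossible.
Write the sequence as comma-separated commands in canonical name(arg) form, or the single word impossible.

checked all 3-command options: none fits.

impossible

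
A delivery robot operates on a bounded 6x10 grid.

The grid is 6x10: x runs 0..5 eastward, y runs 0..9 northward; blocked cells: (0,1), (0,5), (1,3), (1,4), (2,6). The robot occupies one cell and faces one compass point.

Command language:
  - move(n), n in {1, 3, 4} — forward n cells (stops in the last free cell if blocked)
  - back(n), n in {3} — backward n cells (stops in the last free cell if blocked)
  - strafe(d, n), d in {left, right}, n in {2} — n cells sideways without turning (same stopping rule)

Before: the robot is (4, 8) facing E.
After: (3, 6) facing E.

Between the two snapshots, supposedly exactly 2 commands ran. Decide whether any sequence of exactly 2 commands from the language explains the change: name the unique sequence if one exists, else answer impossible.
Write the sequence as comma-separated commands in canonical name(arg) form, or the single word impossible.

key: heading stays E — no command in the sequence turns
begin: (4, 8) facing E
[1] after strafe(right, 2): (4, 6) facing E
[2] after back(3): (3, 6) facing E
no rival 2-sequence matches.

strafe(right, 2), back(3)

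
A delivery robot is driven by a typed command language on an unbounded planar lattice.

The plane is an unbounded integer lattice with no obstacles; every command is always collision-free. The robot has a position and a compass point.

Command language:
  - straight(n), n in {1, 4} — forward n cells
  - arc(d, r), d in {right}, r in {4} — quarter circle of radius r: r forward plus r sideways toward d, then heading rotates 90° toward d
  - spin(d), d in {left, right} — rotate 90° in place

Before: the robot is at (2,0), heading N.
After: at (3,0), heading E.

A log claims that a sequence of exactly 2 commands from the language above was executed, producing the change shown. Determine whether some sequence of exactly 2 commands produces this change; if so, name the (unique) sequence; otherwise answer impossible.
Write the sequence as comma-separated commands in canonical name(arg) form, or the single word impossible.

key: cell and facing (now E) both changed — the 2 commands mix motion and turning
t0: at (2,0), heading N
t=1 spin(right) ⇒ at (2,0), heading E
t=2 straight(1) ⇒ at (3,0), heading E
no other 2-command option fits: unique.

spin(right), straight(1)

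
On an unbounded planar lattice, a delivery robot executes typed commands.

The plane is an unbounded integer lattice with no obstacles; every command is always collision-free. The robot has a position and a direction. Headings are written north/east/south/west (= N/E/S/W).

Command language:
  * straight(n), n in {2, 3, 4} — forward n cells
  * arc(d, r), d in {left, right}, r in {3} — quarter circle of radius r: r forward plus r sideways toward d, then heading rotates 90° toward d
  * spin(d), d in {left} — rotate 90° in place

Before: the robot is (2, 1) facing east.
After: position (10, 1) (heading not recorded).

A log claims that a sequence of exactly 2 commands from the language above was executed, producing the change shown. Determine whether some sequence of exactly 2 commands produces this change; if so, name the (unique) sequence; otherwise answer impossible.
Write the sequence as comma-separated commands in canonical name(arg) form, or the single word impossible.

straight(4), straight(4)

from: (2, 1) facing east
[1] after straight(4): (6, 1) facing east
[2] after straight(4): (10, 1) facing east
no rival 2-sequence matches.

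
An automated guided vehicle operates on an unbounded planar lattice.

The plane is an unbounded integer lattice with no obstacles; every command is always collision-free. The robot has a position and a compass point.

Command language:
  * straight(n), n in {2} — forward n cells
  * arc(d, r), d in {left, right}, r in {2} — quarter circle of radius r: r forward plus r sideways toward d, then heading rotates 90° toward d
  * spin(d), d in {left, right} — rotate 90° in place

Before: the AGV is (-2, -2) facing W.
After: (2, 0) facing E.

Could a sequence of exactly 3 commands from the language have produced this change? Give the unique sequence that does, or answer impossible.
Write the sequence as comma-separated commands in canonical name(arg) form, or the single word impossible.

key: running straight(2) before spin(right) would end elsewhere — order is forced
start: (-2, -2) facing W
1. spin(right) → (-2, -2) facing N
2. arc(right, 2) → (0, 0) facing E
3. straight(2) → (2, 0) facing E
no rival 3-sequence matches.

spin(right), arc(right, 2), straight(2)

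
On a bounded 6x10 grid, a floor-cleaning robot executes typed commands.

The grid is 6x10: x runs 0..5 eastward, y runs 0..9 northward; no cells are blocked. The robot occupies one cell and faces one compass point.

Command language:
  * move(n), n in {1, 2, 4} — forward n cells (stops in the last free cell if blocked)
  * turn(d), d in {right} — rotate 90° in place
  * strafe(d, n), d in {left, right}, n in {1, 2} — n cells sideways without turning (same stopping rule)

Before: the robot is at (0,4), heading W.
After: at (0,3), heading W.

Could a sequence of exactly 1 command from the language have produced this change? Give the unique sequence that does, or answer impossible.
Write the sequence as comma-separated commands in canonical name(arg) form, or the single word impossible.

strafe(left, 1)

key: heading stays W — the single command does not turn
from: at (0,4), heading W
1. strafe(left, 1) → at (0,3), heading W
uniquely the one of 8 1-step routes that fits.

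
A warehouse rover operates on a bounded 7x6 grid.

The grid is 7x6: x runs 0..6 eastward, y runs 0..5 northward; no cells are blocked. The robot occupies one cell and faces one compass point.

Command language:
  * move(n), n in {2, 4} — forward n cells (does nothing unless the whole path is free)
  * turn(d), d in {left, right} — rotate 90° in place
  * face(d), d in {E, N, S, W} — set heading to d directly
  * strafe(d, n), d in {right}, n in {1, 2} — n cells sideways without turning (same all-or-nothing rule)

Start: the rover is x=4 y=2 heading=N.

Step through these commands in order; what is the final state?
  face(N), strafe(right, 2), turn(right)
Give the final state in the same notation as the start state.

x=6 y=2 heading=E

t0: x=4 y=2 heading=N
1. face(N) → x=4 y=2 heading=N
2. strafe(right, 2) → x=6 y=2 heading=N
3. turn(right) → x=6 y=2 heading=E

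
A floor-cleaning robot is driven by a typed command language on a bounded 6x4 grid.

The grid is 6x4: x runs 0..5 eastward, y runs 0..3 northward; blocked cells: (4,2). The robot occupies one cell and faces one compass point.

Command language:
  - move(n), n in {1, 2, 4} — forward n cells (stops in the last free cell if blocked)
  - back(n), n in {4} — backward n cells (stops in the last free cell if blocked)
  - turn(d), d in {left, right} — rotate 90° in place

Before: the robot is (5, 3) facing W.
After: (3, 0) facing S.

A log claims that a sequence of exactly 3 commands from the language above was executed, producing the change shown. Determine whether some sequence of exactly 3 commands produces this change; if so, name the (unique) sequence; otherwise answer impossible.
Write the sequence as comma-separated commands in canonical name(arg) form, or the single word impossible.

move(2), turn(left), move(4)

key: cell and facing (now S) both changed — the 3 commands mix motion and turning
initial: (5, 3) facing W
1. move(2) → (3, 3) facing W
2. turn(left) → (3, 3) facing S
3. move(4) → (3, 0) facing S
all 216 alternatives checked — unique.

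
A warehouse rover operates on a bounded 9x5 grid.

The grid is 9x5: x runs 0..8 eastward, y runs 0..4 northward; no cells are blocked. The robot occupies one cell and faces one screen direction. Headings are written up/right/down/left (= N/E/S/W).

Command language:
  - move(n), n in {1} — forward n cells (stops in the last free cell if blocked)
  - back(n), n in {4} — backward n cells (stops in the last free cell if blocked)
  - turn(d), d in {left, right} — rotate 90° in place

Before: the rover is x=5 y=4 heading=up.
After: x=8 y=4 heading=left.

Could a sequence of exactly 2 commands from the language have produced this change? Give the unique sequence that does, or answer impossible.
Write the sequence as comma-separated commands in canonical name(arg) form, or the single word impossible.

key: back(4) runs into the grid edge before its full distance
from: x=5 y=4 heading=up
1. turn(left) → x=5 y=4 heading=left
2. back(4) → x=8 y=4 heading=left
uniquely the one of 16 2-step routes that fits.

turn(left), back(4)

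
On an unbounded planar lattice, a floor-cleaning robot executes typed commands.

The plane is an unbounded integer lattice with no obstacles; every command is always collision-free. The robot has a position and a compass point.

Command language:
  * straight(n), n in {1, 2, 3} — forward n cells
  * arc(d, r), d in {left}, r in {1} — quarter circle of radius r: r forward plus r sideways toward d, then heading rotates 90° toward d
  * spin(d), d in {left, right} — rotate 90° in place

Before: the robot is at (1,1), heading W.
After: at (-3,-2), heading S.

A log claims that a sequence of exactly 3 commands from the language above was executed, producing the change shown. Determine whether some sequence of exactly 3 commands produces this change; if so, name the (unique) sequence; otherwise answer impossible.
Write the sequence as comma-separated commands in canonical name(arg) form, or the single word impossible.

key: order matters: swapping straight(3) and straight(2) lands elsewhere
t0: at (1,1), heading W
[1] after straight(3): at (-2,1), heading W
[2] after arc(left, 1): at (-3,0), heading S
[3] after straight(2): at (-3,-2), heading S
no other 3-command option fits: unique.

straight(3), arc(left, 1), straight(2)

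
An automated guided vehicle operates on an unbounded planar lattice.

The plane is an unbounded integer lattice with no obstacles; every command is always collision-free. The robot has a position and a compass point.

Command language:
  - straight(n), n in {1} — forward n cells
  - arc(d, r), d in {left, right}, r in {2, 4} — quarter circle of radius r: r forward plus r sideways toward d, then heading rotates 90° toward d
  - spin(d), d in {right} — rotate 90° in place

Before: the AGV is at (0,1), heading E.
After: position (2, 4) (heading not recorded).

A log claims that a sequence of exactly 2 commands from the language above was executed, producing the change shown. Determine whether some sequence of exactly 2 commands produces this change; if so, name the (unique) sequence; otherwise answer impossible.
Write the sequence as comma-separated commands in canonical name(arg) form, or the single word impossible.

arc(left, 2), straight(1)

key: running straight(1) before arc(left, 2) would end elsewhere — order is forced
initial: at (0,1), heading E
1. arc(left, 2) → at (2,3), heading N
2. straight(1) → at (2,4), heading N
uniquely the one of 36 2-step routes that fits.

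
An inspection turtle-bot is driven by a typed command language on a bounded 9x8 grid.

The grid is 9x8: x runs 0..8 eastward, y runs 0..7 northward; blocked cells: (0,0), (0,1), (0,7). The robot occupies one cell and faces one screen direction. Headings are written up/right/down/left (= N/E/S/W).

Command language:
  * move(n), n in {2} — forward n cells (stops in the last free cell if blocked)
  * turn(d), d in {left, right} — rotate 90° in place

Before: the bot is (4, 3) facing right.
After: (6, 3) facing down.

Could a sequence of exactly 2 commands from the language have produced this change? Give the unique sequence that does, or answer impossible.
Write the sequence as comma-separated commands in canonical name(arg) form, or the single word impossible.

key: order matters: swapping move(2) and turn(right) lands elsewhere
from: (4, 3) facing right
t=1 move(2) ⇒ (6, 3) facing right
t=2 turn(right) ⇒ (6, 3) facing down
no other 2-command option fits: unique.

move(2), turn(right)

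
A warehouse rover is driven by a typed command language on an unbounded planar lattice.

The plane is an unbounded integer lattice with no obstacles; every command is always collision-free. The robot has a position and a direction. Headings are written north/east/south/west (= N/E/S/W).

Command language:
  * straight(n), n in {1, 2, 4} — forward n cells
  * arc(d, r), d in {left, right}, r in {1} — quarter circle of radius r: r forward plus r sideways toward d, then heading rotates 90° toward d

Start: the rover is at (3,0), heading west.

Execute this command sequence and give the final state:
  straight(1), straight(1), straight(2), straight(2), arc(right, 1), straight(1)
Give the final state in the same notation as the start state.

begin: at (3,0), heading west
t=1 straight(1) ⇒ at (2,0), heading west
t=2 straight(1) ⇒ at (1,0), heading west
t=3 straight(2) ⇒ at (-1,0), heading west
t=4 straight(2) ⇒ at (-3,0), heading west
t=5 arc(right, 1) ⇒ at (-4,1), heading north
t=6 straight(1) ⇒ at (-4,2), heading north

at (-4,2), heading north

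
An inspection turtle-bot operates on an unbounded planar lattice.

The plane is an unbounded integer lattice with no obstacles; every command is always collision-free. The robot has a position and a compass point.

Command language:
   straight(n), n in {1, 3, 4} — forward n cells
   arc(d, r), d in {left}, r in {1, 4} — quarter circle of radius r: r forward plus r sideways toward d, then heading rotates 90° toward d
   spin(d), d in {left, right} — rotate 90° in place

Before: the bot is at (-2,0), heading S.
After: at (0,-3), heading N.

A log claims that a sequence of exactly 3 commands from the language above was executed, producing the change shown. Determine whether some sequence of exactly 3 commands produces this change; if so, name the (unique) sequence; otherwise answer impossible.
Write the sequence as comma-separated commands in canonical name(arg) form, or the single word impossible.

straight(3), arc(left, 1), arc(left, 1)

key: cell and facing (now N) both changed — the 3 commands mix motion and turning
from: at (-2,0), heading S
[1] after straight(3): at (-2,-3), heading S
[2] after arc(left, 1): at (-1,-4), heading E
[3] after arc(left, 1): at (0,-3), heading N
all 343 alternatives checked — unique.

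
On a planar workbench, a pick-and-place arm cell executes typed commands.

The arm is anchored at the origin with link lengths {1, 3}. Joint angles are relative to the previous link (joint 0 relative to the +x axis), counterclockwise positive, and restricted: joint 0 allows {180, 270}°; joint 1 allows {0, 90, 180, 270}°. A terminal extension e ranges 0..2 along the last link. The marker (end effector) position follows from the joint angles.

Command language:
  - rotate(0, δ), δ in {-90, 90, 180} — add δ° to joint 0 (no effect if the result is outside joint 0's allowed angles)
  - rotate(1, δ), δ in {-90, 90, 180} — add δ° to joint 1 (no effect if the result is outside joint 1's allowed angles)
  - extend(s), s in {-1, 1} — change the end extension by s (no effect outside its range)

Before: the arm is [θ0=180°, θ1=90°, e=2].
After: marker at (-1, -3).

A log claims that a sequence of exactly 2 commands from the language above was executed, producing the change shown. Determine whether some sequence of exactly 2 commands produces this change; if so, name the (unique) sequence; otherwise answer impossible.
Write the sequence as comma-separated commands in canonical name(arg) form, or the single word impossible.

t0: [θ0=180°, θ1=90°, e=2]
step 1 (extend(-1)): [θ0=180°, θ1=90°, e=1]
step 2 (extend(-1)): [θ0=180°, θ1=90°, e=0]
uniquely the one of 64 2-step routes that fits.

extend(-1), extend(-1)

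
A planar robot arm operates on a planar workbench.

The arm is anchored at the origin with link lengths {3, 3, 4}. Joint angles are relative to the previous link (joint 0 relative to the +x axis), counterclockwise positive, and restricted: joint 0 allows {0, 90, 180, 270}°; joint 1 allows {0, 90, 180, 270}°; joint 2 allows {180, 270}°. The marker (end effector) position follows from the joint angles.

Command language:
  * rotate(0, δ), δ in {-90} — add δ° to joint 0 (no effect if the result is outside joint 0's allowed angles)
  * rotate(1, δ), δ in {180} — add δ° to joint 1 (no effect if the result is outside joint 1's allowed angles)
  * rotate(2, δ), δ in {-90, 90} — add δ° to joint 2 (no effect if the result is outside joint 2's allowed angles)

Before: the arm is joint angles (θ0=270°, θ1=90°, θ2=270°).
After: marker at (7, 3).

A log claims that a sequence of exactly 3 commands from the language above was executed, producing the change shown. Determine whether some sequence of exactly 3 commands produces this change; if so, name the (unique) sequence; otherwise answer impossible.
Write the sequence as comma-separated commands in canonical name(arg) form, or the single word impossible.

rotate(0, -90), rotate(0, -90), rotate(0, -90)

begin: joint angles (θ0=270°, θ1=90°, θ2=270°)
1. rotate(0, -90) → joint angles (θ0=180°, θ1=90°, θ2=270°)
2. rotate(0, -90) → joint angles (θ0=90°, θ1=90°, θ2=270°)
3. rotate(0, -90) → joint angles (θ0=0°, θ1=90°, θ2=270°)
all 64 alternatives checked — unique.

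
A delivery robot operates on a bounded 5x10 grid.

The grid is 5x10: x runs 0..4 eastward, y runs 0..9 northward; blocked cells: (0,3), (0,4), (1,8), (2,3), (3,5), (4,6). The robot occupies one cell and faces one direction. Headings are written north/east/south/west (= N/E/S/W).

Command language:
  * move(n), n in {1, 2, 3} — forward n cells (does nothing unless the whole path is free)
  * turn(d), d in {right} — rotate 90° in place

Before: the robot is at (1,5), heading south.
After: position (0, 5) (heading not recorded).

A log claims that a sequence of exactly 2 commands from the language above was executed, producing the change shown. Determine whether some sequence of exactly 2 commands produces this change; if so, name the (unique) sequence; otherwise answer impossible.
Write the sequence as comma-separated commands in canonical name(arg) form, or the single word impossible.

key: running move(1) before turn(right) would end elsewhere — order is forced
from: at (1,5), heading south
step 1 (turn(right)): at (1,5), heading west
step 2 (move(1)): at (0,5), heading west
all 16 alternatives checked — unique.

turn(right), move(1)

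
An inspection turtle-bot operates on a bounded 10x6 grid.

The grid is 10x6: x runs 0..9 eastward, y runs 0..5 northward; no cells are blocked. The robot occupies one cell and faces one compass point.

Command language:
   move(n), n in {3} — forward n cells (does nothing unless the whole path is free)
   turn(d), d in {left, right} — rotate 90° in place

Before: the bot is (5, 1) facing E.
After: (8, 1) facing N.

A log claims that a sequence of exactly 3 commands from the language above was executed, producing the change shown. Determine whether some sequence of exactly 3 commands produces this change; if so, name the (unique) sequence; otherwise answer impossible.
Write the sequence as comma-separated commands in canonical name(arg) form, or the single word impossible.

move(3), move(3), turn(left)

key: the second move(3) would leave the grid, so it does nothing
from: (5, 1) facing E
1. move(3) → (8, 1) facing E
2. move(3) → (8, 1) facing E
3. turn(left) → (8, 1) facing N
no other 3-command option fits: unique.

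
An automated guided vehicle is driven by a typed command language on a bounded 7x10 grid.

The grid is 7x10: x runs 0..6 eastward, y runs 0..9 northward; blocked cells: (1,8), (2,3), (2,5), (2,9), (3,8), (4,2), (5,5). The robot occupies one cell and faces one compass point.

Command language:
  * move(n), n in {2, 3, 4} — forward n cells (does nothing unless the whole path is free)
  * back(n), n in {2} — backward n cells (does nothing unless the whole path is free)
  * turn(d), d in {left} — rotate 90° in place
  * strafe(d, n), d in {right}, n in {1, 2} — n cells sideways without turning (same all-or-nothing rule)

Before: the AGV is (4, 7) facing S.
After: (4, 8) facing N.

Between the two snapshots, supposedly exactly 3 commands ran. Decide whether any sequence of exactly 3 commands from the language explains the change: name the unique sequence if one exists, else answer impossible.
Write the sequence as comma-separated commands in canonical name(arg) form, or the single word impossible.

no 3-step route produces this change.

impossible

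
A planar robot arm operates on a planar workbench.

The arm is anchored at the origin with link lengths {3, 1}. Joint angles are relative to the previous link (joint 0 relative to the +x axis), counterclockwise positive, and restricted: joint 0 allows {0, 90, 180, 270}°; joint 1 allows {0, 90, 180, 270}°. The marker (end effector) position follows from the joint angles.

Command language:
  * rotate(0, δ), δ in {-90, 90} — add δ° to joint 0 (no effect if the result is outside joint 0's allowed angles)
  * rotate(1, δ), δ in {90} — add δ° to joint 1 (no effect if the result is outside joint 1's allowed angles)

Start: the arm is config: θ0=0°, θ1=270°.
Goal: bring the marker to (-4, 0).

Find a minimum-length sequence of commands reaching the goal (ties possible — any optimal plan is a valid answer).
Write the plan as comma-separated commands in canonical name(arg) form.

rotate(0, -90), rotate(0, -90), rotate(1, 90)

begin: config: θ0=0°, θ1=270°
1. rotate(0, -90) → config: θ0=270°, θ1=270°
2. rotate(0, -90) → config: θ0=180°, θ1=270°
3. rotate(1, 90) → config: θ0=180°, θ1=0°
minimal: 3 command(s), checked below 3.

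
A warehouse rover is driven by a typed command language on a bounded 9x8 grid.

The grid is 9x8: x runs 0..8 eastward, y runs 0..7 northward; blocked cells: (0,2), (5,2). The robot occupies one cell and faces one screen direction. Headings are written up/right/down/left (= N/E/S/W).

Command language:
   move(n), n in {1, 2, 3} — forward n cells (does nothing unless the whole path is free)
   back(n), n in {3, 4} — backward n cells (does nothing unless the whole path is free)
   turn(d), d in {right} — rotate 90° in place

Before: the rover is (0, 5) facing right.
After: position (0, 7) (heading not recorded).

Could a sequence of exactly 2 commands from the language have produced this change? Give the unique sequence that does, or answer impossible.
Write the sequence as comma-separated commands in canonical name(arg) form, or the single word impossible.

impossible

every 2-command combo misses the target.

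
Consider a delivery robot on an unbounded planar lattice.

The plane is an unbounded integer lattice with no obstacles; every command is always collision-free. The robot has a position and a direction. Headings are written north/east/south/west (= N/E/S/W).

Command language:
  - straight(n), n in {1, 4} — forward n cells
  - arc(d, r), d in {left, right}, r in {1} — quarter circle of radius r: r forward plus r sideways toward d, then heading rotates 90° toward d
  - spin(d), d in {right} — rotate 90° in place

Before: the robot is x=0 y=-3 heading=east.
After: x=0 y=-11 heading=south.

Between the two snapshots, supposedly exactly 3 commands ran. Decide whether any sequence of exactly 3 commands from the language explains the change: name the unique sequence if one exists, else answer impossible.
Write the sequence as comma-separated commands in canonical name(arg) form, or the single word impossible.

key: order matters: swapping spin(right) and straight(4) lands elsewhere
from: x=0 y=-3 heading=east
t=1 spin(right) ⇒ x=0 y=-3 heading=south
t=2 straight(4) ⇒ x=0 y=-7 heading=south
t=3 straight(4) ⇒ x=0 y=-11 heading=south
all 125 alternatives checked — unique.

spin(right), straight(4), straight(4)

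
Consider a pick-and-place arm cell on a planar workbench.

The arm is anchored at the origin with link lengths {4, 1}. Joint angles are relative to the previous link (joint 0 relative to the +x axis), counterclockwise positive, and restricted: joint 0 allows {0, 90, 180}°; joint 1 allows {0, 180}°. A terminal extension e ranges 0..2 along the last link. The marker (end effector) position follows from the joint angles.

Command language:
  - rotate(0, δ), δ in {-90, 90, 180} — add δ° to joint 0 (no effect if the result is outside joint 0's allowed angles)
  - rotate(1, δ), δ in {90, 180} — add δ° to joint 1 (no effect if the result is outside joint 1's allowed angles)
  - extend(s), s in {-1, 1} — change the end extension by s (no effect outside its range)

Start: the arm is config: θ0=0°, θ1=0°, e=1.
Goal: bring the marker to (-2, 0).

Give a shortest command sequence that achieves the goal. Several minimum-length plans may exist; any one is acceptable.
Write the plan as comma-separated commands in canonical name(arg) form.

initial: config: θ0=0°, θ1=0°, e=1
[1] after rotate(0, 180): config: θ0=180°, θ1=0°, e=1
[2] after rotate(1, 180): config: θ0=180°, θ1=180°, e=1
nothing shorter than 2 reaches the goal.

rotate(0, 180), rotate(1, 180)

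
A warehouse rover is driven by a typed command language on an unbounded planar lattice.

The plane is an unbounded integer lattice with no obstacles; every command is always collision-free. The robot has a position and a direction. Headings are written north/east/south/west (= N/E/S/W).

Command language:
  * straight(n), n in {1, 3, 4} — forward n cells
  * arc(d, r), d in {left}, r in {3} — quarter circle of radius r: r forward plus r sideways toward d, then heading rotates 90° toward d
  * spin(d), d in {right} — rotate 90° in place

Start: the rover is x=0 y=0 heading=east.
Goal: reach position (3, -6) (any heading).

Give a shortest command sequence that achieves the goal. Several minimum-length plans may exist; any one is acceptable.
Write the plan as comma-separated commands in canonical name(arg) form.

initial: x=0 y=0 heading=east
1. spin(right) → x=0 y=0 heading=south
2. straight(3) → x=0 y=-3 heading=south
3. arc(left, 3) → x=3 y=-6 heading=east
minimal: 3 command(s), checked below 3.

spin(right), straight(3), arc(left, 3)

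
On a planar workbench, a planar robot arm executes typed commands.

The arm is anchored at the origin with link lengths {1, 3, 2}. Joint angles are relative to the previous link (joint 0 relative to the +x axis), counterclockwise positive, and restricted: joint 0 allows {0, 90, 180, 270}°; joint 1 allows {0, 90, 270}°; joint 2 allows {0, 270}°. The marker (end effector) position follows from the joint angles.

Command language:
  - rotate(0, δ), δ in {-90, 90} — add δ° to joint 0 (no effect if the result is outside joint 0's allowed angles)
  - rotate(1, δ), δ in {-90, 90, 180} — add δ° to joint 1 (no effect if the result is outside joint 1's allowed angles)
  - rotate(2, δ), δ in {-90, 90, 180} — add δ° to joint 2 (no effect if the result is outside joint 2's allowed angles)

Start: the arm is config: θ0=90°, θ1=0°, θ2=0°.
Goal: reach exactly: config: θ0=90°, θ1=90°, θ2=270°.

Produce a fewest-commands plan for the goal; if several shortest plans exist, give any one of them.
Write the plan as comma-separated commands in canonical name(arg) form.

initial: config: θ0=90°, θ1=0°, θ2=0°
t=1 rotate(2, -90) ⇒ config: θ0=90°, θ1=0°, θ2=270°
t=2 rotate(1, 90) ⇒ config: θ0=90°, θ1=90°, θ2=270°
nothing shorter than 2 reaches the goal.

rotate(2, -90), rotate(1, 90)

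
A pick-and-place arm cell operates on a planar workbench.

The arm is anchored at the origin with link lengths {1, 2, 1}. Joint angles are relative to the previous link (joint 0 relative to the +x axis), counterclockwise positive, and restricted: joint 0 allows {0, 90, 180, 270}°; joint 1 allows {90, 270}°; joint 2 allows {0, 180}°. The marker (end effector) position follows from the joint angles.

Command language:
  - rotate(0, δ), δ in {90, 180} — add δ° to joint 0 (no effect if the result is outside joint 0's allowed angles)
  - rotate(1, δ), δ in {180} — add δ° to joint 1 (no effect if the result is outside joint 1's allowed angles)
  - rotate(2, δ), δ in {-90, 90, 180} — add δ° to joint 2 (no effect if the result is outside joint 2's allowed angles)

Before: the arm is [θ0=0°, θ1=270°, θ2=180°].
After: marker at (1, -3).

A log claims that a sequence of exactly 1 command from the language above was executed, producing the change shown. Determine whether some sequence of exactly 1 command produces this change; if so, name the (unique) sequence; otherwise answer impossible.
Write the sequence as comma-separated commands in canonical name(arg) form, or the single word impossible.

rotate(2, 180)

from: [θ0=0°, θ1=270°, θ2=180°]
t=1 rotate(2, 180) ⇒ [θ0=0°, θ1=270°, θ2=0°]
all 6 alternatives checked — unique.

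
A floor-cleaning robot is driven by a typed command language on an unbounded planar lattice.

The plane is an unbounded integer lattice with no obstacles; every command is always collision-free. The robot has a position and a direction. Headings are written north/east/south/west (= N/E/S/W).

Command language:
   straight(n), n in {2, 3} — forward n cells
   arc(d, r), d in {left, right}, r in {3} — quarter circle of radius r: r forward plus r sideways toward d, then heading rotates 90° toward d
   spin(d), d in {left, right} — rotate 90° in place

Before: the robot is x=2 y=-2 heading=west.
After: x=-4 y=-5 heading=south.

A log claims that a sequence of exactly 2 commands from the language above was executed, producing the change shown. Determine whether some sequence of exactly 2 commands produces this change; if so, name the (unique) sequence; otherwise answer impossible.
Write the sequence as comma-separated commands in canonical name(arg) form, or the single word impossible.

straight(3), arc(left, 3)

key: running arc(left, 3) before straight(3) would end elsewhere — order is forced
from: x=2 y=-2 heading=west
t=1 straight(3) ⇒ x=-1 y=-2 heading=west
t=2 arc(left, 3) ⇒ x=-4 y=-5 heading=south
no rival 2-sequence matches.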